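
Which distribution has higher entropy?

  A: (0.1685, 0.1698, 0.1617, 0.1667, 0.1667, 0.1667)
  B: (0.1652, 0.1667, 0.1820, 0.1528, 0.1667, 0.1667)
A

Both distributions are close to uniform, making this a harder comparison.

H(A) = 2.5848 bits
H(B) = 2.5831 bits

The distribution closer to uniform has higher entropy.
Answer: A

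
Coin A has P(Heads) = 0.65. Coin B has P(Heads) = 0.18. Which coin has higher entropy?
A

For binary distributions, entropy is maximized at p=0.5 and decreases as p moves toward 0 or 1.

H(A) = H(0.65) = 0.9341 bits
H(B) = H(0.18) = 0.6801 bits

Distribution A (p=0.65) is closer to uniform (p=0.5), so it has higher entropy.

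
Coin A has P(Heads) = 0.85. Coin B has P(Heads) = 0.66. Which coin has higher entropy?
B

For binary distributions, entropy is maximized at p=0.5 and decreases as p moves toward 0 or 1.

H(A) = H(0.85) = 0.6098 bits
H(B) = H(0.66) = 0.9248 bits

Distribution B (p=0.66) is closer to uniform (p=0.5), so it has higher entropy.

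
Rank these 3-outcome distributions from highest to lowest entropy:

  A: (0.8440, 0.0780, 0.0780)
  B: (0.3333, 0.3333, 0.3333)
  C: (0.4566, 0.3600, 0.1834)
B > C > A

Key insight: Entropy is maximized by uniform distributions and minimized by concentrated distributions.

- Uniform distributions have maximum entropy log₂(3) = 1.5850 bits
- The more "peaked" or concentrated a distribution, the lower its entropy

Entropies:
  H(A) = 0.7807 bits
  H(B) = 1.5850 bits
  H(C) = 1.4958 bits

Ranking: B > C > A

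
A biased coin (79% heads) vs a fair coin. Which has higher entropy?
Fair coin

The fair coin is uniform (p=0.5), maximizing binary entropy at 1 bit. The biased coin has H(0.79) ≈ 0.741 bits — its outcome is more predictable, so its entropy is lower.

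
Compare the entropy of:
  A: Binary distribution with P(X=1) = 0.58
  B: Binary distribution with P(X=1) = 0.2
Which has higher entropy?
A

For binary distributions, entropy is maximized at p=0.5 and decreases as p moves toward 0 or 1.

H(A) = H(0.58) = 0.9815 bits
H(B) = H(0.2) = 0.7219 bits

Distribution A (p=0.58) is closer to uniform (p=0.5), so it has higher entropy.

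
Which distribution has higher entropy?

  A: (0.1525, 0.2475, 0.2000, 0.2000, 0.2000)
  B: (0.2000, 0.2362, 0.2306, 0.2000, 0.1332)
A

Both distributions are close to uniform, making this a harder comparison.

H(A) = 2.3055 bits
H(B) = 2.2960 bits

The distribution closer to uniform has higher entropy.
Answer: A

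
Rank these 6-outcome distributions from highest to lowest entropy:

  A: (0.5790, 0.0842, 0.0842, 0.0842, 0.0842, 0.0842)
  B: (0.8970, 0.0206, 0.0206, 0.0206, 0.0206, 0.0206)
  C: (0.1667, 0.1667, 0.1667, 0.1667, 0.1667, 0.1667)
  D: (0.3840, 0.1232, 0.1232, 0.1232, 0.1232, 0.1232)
C > D > A > B

Key insight: Entropy is maximized by uniform distributions and minimized by concentrated distributions.

Entropies:
  H(A) = 1.9594 bits
  H(B) = 0.7176 bits
  H(C) = 2.5850 bits
  H(D) = 2.3911 bits

Ranking: C > D > A > B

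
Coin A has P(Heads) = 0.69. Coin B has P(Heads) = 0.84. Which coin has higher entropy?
A

For binary distributions, entropy is maximized at p=0.5 and decreases as p moves toward 0 or 1.

H(A) = H(0.69) = 0.8932 bits
H(B) = H(0.84) = 0.6343 bits

Distribution A (p=0.69) is closer to uniform (p=0.5), so it has higher entropy.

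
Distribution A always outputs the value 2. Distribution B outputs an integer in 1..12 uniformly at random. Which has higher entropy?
B

A is deterministic, so H(A) = 0. B is uniform over 12 outcomes, so H(B) = log₂(12) = 3.585 bits. Any distribution with genuine randomness has higher entropy than a deterministic one.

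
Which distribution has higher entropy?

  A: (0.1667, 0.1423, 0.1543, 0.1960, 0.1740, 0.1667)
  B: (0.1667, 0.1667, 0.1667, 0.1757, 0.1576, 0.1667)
B

Both distributions are close to uniform, making this a harder comparison.

H(A) = 2.5778 bits
H(B) = 2.5843 bits

The distribution closer to uniform has higher entropy.
Answer: B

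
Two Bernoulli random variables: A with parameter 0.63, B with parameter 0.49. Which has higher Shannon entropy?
B

For binary distributions, entropy is maximized at p=0.5 and decreases as p moves toward 0 or 1.

H(A) = H(0.63) = 0.9507 bits
H(B) = H(0.49) = 0.9997 bits

Distribution B (p=0.49) is closer to uniform (p=0.5), so it has higher entropy.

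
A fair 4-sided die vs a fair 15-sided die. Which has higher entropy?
15-sided die

Both are uniform distributions; for uniform over n outcomes, H = log₂(n). H(4-sided) = log₂(4) = 2.000 bits and H(15-sided) = log₂(15) = 3.907 bits. More outcomes in a uniform distribution means higher entropy.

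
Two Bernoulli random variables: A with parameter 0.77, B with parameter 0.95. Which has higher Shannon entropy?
A

For binary distributions, entropy is maximized at p=0.5 and decreases as p moves toward 0 or 1.

H(A) = H(0.77) = 0.7780 bits
H(B) = H(0.95) = 0.2864 bits

Distribution A (p=0.77) is closer to uniform (p=0.5), so it has higher entropy.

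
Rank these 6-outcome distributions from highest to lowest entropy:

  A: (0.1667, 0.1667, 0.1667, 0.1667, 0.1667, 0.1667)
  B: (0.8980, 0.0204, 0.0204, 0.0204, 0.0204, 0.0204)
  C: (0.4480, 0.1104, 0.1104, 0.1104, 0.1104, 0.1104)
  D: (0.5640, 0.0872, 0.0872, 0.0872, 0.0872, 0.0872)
A > C > D > B

Key insight: Entropy is maximized by uniform distributions and minimized by concentrated distributions.

Entropies:
  H(A) = 2.5850 bits
  H(B) = 0.7121 bits
  H(C) = 2.2739 bits
  H(D) = 2.0005 bits

Ranking: A > C > D > B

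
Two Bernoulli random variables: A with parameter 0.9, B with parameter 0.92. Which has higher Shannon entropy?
A

For binary distributions, entropy is maximized at p=0.5 and decreases as p moves toward 0 or 1.

H(A) = H(0.9) = 0.4690 bits
H(B) = H(0.92) = 0.4022 bits

Distribution A (p=0.9) is closer to uniform (p=0.5), so it has higher entropy.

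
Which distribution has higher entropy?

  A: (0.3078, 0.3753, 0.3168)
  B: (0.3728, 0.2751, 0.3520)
A

Both distributions are close to uniform, making this a harder comparison.

H(A) = 1.5793 bits
H(B) = 1.5732 bits

The distribution closer to uniform has higher entropy.
Answer: A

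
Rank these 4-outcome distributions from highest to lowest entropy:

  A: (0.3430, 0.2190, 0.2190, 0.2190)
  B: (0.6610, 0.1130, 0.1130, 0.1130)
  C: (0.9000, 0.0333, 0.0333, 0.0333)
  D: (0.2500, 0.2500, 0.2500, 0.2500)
D > A > B > C

Key insight: Entropy is maximized by uniform distributions and minimized by concentrated distributions.

Entropies:
  H(A) = 1.9690 bits
  H(B) = 1.4612 bits
  H(C) = 0.6275 bits
  H(D) = 2.0000 bits

Ranking: D > A > B > C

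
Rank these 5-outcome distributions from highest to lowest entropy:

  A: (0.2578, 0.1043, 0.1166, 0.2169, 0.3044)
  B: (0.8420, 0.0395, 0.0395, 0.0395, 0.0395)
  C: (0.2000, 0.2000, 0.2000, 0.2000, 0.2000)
C > A > B

Key insight: Entropy is maximized by uniform distributions and minimized by concentrated distributions.

- Uniform distributions have maximum entropy log₂(5) = 2.3219 bits
- The more "peaked" or concentrated a distribution, the lower its entropy

Entropies:
  H(A) = 2.2064 bits
  H(B) = 0.9455 bits
  H(C) = 2.3219 bits

Ranking: C > A > B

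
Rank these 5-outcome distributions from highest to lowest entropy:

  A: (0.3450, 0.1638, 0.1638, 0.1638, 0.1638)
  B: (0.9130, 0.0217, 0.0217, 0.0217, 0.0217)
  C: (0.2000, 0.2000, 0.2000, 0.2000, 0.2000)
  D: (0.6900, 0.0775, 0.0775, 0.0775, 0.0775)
C > A > D > B

Key insight: Entropy is maximized by uniform distributions and minimized by concentrated distributions.

Entropies:
  H(A) = 2.2395 bits
  H(B) = 0.6004 bits
  H(C) = 2.3219 bits
  H(D) = 1.5132 bits

Ranking: C > A > D > B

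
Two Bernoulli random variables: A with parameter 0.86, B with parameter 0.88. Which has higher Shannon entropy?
A

For binary distributions, entropy is maximized at p=0.5 and decreases as p moves toward 0 or 1.

H(A) = H(0.86) = 0.5842 bits
H(B) = H(0.88) = 0.5294 bits

Distribution A (p=0.86) is closer to uniform (p=0.5), so it has higher entropy.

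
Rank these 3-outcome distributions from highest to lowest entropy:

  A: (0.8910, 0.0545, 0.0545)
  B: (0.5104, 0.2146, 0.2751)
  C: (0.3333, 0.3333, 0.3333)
C > B > A

Key insight: Entropy is maximized by uniform distributions and minimized by concentrated distributions.

- Uniform distributions have maximum entropy log₂(3) = 1.5850 bits
- The more "peaked" or concentrated a distribution, the lower its entropy

Entropies:
  H(A) = 0.6059 bits
  H(B) = 1.4839 bits
  H(C) = 1.5850 bits

Ranking: C > B > A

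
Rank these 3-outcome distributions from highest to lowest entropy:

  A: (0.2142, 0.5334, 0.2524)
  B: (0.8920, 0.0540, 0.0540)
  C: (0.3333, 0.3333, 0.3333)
C > A > B

Key insight: Entropy is maximized by uniform distributions and minimized by concentrated distributions.

- Uniform distributions have maximum entropy log₂(3) = 1.5850 bits
- The more "peaked" or concentrated a distribution, the lower its entropy

Entropies:
  H(A) = 1.4611 bits
  H(B) = 0.6019 bits
  H(C) = 1.5850 bits

Ranking: C > A > B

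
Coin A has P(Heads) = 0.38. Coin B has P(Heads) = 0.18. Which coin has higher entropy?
A

For binary distributions, entropy is maximized at p=0.5 and decreases as p moves toward 0 or 1.

H(A) = H(0.38) = 0.9580 bits
H(B) = H(0.18) = 0.6801 bits

Distribution A (p=0.38) is closer to uniform (p=0.5), so it has higher entropy.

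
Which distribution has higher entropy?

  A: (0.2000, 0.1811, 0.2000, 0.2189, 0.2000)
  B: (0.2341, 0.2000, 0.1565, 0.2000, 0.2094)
A

Both distributions are close to uniform, making this a harder comparison.

H(A) = 2.3194 bits
H(B) = 2.3103 bits

The distribution closer to uniform has higher entropy.
Answer: A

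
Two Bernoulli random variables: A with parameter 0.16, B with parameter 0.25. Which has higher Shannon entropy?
B

For binary distributions, entropy is maximized at p=0.5 and decreases as p moves toward 0 or 1.

H(A) = H(0.16) = 0.6343 bits
H(B) = H(0.25) = 0.8113 bits

Distribution B (p=0.25) is closer to uniform (p=0.5), so it has higher entropy.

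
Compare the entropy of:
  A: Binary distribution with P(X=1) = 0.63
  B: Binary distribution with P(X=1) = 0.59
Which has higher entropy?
B

For binary distributions, entropy is maximized at p=0.5 and decreases as p moves toward 0 or 1.

H(A) = H(0.63) = 0.9507 bits
H(B) = H(0.59) = 0.9765 bits

Distribution B (p=0.59) is closer to uniform (p=0.5), so it has higher entropy.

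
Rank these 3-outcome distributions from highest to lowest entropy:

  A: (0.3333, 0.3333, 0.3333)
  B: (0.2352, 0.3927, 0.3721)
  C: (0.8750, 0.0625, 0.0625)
A > B > C

Key insight: Entropy is maximized by uniform distributions and minimized by concentrated distributions.

- Uniform distributions have maximum entropy log₂(3) = 1.5850 bits
- The more "peaked" or concentrated a distribution, the lower its entropy

Entropies:
  H(A) = 1.5850 bits
  H(B) = 1.5514 bits
  H(C) = 0.6686 bits

Ranking: A > B > C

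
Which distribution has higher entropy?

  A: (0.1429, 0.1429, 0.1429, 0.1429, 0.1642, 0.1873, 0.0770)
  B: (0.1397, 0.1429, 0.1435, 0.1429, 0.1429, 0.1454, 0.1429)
B

Both distributions are close to uniform, making this a harder comparison.

H(A) = 2.7698 bits
H(B) = 2.8073 bits

The distribution closer to uniform has higher entropy.
Answer: B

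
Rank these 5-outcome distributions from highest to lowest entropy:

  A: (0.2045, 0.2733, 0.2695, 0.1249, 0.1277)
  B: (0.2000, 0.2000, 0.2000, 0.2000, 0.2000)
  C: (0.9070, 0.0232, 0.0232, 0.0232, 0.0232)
B > A > C

Key insight: Entropy is maximized by uniform distributions and minimized by concentrated distributions.

- Uniform distributions have maximum entropy log₂(5) = 2.3219 bits
- The more "peaked" or concentrated a distribution, the lower its entropy

Entropies:
  H(A) = 2.2436 bits
  H(B) = 2.3219 bits
  H(C) = 0.6324 bits

Ranking: B > A > C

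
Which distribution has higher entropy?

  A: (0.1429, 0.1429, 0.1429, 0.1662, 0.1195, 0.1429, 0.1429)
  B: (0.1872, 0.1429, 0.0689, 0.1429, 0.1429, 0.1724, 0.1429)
A

Both distributions are close to uniform, making this a harder comparison.

H(A) = 2.8018 bits
H(B) = 2.7599 bits

The distribution closer to uniform has higher entropy.
Answer: A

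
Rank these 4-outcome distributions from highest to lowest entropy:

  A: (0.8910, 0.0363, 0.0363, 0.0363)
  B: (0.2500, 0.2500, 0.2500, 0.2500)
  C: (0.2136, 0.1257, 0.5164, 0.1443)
B > C > A

Key insight: Entropy is maximized by uniform distributions and minimized by concentrated distributions.

- Uniform distributions have maximum entropy log₂(4) = 2.0000 bits
- The more "peaked" or concentrated a distribution, the lower its entropy

Entropies:
  H(A) = 0.6697 bits
  H(B) = 2.0000 bits
  H(C) = 1.7472 bits

Ranking: B > C > A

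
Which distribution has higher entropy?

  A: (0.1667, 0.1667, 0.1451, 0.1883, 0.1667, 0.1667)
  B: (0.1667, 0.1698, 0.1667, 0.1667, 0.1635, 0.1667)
B

Both distributions are close to uniform, making this a harder comparison.

H(A) = 2.5809 bits
H(B) = 2.5849 bits

The distribution closer to uniform has higher entropy.
Answer: B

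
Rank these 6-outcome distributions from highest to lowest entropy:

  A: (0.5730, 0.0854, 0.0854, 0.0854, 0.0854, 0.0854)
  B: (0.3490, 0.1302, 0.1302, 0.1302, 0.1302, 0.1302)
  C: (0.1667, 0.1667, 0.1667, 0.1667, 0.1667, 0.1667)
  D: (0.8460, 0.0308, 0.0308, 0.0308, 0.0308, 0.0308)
C > B > A > D

Key insight: Entropy is maximized by uniform distributions and minimized by concentrated distributions.

Entropies:
  H(A) = 1.9760 bits
  H(B) = 2.4447 bits
  H(C) = 2.5850 bits
  H(D) = 0.9773 bits

Ranking: C > B > A > D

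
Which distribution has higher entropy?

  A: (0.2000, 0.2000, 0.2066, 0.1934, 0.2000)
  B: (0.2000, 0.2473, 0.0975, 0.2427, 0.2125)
A

Both distributions are close to uniform, making this a harder comparison.

H(A) = 2.3216 bits
H(B) = 2.2609 bits

The distribution closer to uniform has higher entropy.
Answer: A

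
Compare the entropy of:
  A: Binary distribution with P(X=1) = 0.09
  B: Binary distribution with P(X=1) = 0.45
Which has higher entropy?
B

For binary distributions, entropy is maximized at p=0.5 and decreases as p moves toward 0 or 1.

H(A) = H(0.09) = 0.4365 bits
H(B) = H(0.45) = 0.9928 bits

Distribution B (p=0.45) is closer to uniform (p=0.5), so it has higher entropy.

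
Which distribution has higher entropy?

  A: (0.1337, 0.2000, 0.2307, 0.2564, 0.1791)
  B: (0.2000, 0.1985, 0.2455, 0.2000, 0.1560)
B

Both distributions are close to uniform, making this a harder comparison.

H(A) = 2.2886 bits
H(B) = 2.3074 bits

The distribution closer to uniform has higher entropy.
Answer: B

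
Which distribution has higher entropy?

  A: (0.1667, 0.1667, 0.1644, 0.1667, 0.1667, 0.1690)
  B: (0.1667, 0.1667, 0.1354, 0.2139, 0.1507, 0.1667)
A

Both distributions are close to uniform, making this a harder comparison.

H(A) = 2.5849 bits
H(B) = 2.5704 bits

The distribution closer to uniform has higher entropy.
Answer: A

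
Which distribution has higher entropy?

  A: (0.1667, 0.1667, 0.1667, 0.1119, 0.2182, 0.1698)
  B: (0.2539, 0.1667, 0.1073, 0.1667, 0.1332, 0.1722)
A

Both distributions are close to uniform, making this a harder comparison.

H(A) = 2.5598 bits
H(B) = 2.5338 bits

The distribution closer to uniform has higher entropy.
Answer: A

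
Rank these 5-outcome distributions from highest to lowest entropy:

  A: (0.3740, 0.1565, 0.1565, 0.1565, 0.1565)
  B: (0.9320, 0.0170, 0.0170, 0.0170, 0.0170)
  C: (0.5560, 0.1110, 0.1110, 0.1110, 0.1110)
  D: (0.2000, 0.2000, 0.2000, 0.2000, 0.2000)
D > A > C > B

Key insight: Entropy is maximized by uniform distributions and minimized by concentrated distributions.

Entropies:
  H(A) = 2.2057 bits
  H(B) = 0.4944 bits
  H(C) = 1.8789 bits
  H(D) = 2.3219 bits

Ranking: D > A > C > B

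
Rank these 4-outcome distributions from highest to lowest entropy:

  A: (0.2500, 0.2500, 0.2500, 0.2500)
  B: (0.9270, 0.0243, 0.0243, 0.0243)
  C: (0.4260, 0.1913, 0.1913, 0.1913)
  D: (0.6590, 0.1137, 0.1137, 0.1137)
A > C > D > B

Key insight: Entropy is maximized by uniform distributions and minimized by concentrated distributions.

Entropies:
  H(A) = 2.0000 bits
  H(B) = 0.4927 bits
  H(C) = 1.8939 bits
  H(D) = 1.4662 bits

Ranking: A > C > D > B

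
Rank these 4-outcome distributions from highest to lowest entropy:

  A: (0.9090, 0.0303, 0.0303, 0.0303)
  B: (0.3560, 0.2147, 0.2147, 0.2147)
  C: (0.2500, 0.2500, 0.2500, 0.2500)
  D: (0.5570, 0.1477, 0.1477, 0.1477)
C > B > D > A

Key insight: Entropy is maximized by uniform distributions and minimized by concentrated distributions.

Entropies:
  H(A) = 0.5840 bits
  H(B) = 1.9600 bits
  H(C) = 2.0000 bits
  H(D) = 1.6927 bits

Ranking: C > B > D > A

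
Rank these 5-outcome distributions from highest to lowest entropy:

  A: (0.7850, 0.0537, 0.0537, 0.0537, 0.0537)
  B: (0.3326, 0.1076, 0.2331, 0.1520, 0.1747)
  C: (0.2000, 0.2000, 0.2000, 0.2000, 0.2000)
C > B > A

Key insight: Entropy is maximized by uniform distributions and minimized by concentrated distributions.

- Uniform distributions have maximum entropy log₂(5) = 2.3219 bits
- The more "peaked" or concentrated a distribution, the lower its entropy

Entropies:
  H(A) = 1.1809 bits
  H(B) = 2.2169 bits
  H(C) = 2.3219 bits

Ranking: C > B > A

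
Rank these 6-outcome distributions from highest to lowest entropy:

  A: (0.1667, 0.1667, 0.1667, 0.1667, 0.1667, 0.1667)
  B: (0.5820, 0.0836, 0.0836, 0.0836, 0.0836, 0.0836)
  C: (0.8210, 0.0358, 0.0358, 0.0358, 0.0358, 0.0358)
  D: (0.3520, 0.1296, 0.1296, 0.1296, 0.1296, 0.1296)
A > D > B > C

Key insight: Entropy is maximized by uniform distributions and minimized by concentrated distributions.

Entropies:
  H(A) = 2.5850 bits
  H(B) = 1.9511 bits
  H(C) = 1.0935 bits
  H(D) = 2.4405 bits

Ranking: A > D > B > C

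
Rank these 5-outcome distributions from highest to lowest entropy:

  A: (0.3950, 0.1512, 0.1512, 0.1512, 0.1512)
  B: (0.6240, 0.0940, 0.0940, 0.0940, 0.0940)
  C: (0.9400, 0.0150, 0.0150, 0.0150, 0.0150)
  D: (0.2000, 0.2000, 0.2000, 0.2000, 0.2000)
D > A > B > C

Key insight: Entropy is maximized by uniform distributions and minimized by concentrated distributions.

Entropies:
  H(A) = 2.1780 bits
  H(B) = 1.7072 bits
  H(C) = 0.4474 bits
  H(D) = 2.3219 bits

Ranking: D > A > B > C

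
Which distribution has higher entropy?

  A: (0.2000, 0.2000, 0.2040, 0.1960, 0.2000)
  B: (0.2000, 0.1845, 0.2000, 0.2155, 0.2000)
A

Both distributions are close to uniform, making this a harder comparison.

H(A) = 2.3218 bits
H(B) = 2.3202 bits

The distribution closer to uniform has higher entropy.
Answer: A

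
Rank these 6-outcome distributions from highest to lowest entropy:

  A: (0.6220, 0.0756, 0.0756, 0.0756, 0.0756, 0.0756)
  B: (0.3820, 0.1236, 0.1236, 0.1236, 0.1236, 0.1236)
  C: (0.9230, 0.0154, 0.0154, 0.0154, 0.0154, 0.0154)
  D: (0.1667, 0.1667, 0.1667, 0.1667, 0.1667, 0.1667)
D > B > A > C

Key insight: Entropy is maximized by uniform distributions and minimized by concentrated distributions.

Entropies:
  H(A) = 1.8343 bits
  H(B) = 2.3944 bits
  H(C) = 0.5703 bits
  H(D) = 2.5850 bits

Ranking: D > B > A > C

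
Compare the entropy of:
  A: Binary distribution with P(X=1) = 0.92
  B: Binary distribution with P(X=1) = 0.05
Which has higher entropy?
A

For binary distributions, entropy is maximized at p=0.5 and decreases as p moves toward 0 or 1.

H(A) = H(0.92) = 0.4022 bits
H(B) = H(0.05) = 0.2864 bits

Distribution A (p=0.92) is closer to uniform (p=0.5), so it has higher entropy.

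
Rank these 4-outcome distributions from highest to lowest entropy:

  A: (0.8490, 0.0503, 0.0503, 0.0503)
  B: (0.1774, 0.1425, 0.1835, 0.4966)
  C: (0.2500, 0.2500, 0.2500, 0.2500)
C > B > A

Key insight: Entropy is maximized by uniform distributions and minimized by concentrated distributions.

- Uniform distributions have maximum entropy log₂(4) = 2.0000 bits
- The more "peaked" or concentrated a distribution, the lower its entropy

Entropies:
  H(A) = 0.8517 bits
  H(B) = 1.7935 bits
  H(C) = 2.0000 bits

Ranking: C > B > A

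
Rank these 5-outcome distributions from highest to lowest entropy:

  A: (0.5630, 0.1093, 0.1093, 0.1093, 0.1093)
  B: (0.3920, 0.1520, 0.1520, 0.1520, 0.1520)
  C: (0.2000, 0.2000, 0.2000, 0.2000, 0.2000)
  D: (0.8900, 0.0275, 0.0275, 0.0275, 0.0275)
C > B > A > D

Key insight: Entropy is maximized by uniform distributions and minimized by concentrated distributions.

Entropies:
  H(A) = 1.8625 bits
  H(B) = 2.1821 bits
  H(C) = 2.3219 bits
  H(D) = 0.7199 bits

Ranking: C > B > A > D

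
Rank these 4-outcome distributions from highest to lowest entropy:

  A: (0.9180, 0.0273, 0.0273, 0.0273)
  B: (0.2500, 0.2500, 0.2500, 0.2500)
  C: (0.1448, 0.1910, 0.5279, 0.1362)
B > C > A

Key insight: Entropy is maximized by uniform distributions and minimized by concentrated distributions.

- Uniform distributions have maximum entropy log₂(4) = 2.0000 bits
- The more "peaked" or concentrated a distribution, the lower its entropy

Entropies:
  H(A) = 0.5392 bits
  H(B) = 2.0000 bits
  H(C) = 1.7382 bits

Ranking: B > C > A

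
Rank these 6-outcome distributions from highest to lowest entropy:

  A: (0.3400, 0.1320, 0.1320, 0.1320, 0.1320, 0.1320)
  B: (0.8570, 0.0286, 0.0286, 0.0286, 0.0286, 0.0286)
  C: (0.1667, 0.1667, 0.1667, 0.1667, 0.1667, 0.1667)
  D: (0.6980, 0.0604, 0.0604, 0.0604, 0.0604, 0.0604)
C > A > D > B

Key insight: Entropy is maximized by uniform distributions and minimized by concentrated distributions.

Entropies:
  H(A) = 2.4573 bits
  H(B) = 0.9241 bits
  H(C) = 2.5850 bits
  H(D) = 1.5849 bits

Ranking: C > A > D > B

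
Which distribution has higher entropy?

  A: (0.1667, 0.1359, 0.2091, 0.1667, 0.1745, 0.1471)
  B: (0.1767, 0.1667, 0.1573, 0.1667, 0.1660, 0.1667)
B

Both distributions are close to uniform, making this a harder comparison.

H(A) = 2.5714 bits
H(B) = 2.5841 bits

The distribution closer to uniform has higher entropy.
Answer: B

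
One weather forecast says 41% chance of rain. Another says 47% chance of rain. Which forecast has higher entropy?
47% forecast

Treat each forecast as a Bernoulli distribution. Binary entropy is maximized at p=0.5 and falls off symmetrically toward 0 or 1. The 47% forecast is closer to 50%, so it is more uncertain. H(41%) ≈ 0.977 bits, H(47%) ≈ 0.997 bits.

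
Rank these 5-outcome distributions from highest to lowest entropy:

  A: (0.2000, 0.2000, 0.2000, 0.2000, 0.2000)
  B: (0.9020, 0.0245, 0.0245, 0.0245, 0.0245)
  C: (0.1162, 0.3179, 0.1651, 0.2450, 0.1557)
A > C > B

Key insight: Entropy is maximized by uniform distributions and minimized by concentrated distributions.

- Uniform distributions have maximum entropy log₂(5) = 2.3219 bits
- The more "peaked" or concentrated a distribution, the lower its entropy

Entropies:
  H(A) = 2.3219 bits
  H(B) = 0.6586 bits
  H(C) = 2.2304 bits

Ranking: A > C > B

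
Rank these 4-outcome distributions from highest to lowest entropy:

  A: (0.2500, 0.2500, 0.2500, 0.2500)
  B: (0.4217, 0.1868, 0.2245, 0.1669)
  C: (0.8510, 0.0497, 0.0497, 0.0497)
A > B > C

Key insight: Entropy is maximized by uniform distributions and minimized by concentrated distributions.

- Uniform distributions have maximum entropy log₂(4) = 2.0000 bits
- The more "peaked" or concentrated a distribution, the lower its entropy

Entropies:
  H(A) = 2.0000 bits
  H(B) = 1.8924 bits
  H(C) = 0.8435 bits

Ranking: A > B > C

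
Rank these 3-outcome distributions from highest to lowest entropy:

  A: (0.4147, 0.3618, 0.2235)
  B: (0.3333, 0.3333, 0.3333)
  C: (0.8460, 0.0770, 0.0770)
B > A > C

Key insight: Entropy is maximized by uniform distributions and minimized by concentrated distributions.

- Uniform distributions have maximum entropy log₂(3) = 1.5850 bits
- The more "peaked" or concentrated a distribution, the lower its entropy

Entropies:
  H(A) = 1.5404 bits
  H(B) = 1.5850 bits
  H(C) = 0.7738 bits

Ranking: B > A > C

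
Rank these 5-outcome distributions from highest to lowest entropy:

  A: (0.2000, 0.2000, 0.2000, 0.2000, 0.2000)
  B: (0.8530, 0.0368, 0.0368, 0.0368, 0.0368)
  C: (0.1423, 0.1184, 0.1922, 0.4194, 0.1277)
A > C > B

Key insight: Entropy is maximized by uniform distributions and minimized by concentrated distributions.

- Uniform distributions have maximum entropy log₂(5) = 2.3219 bits
- The more "peaked" or concentrated a distribution, the lower its entropy

Entropies:
  H(A) = 2.3219 bits
  H(B) = 0.8963 bits
  H(C) = 2.1269 bits

Ranking: A > C > B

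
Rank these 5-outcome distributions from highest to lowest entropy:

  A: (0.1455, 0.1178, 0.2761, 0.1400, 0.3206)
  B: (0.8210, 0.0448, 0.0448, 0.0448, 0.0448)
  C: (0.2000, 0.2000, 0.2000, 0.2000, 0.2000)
C > A > B

Key insight: Entropy is maximized by uniform distributions and minimized by concentrated distributions.

- Uniform distributions have maximum entropy log₂(5) = 2.3219 bits
- The more "peaked" or concentrated a distribution, the lower its entropy

Entropies:
  H(A) = 2.2040 bits
  H(B) = 1.0359 bits
  H(C) = 2.3219 bits

Ranking: C > A > B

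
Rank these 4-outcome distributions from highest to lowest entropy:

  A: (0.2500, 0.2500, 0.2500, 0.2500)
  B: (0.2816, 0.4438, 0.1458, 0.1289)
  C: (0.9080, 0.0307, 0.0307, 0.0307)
A > B > C

Key insight: Entropy is maximized by uniform distributions and minimized by concentrated distributions.

- Uniform distributions have maximum entropy log₂(4) = 2.0000 bits
- The more "peaked" or concentrated a distribution, the lower its entropy

Entropies:
  H(A) = 2.0000 bits
  H(B) = 1.8209 bits
  H(C) = 0.5889 bits

Ranking: A > B > C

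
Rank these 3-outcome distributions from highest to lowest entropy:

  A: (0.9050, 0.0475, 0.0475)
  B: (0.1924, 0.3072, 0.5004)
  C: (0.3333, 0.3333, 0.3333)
C > B > A

Key insight: Entropy is maximized by uniform distributions and minimized by concentrated distributions.

- Uniform distributions have maximum entropy log₂(3) = 1.5850 bits
- The more "peaked" or concentrated a distribution, the lower its entropy

Entropies:
  H(A) = 0.5479 bits
  H(B) = 1.4804 bits
  H(C) = 1.5850 bits

Ranking: C > B > A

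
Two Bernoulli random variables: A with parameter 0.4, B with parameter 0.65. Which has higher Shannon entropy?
A

For binary distributions, entropy is maximized at p=0.5 and decreases as p moves toward 0 or 1.

H(A) = H(0.4) = 0.9710 bits
H(B) = H(0.65) = 0.9341 bits

Distribution A (p=0.4) is closer to uniform (p=0.5), so it has higher entropy.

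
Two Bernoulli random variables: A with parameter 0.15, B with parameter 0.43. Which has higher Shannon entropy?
B

For binary distributions, entropy is maximized at p=0.5 and decreases as p moves toward 0 or 1.

H(A) = H(0.15) = 0.6098 bits
H(B) = H(0.43) = 0.9858 bits

Distribution B (p=0.43) is closer to uniform (p=0.5), so it has higher entropy.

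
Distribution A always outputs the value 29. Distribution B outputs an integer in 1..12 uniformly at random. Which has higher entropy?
B

A is deterministic, so H(A) = 0. B is uniform over 12 outcomes, so H(B) = log₂(12) = 3.585 bits. Any distribution with genuine randomness has higher entropy than a deterministic one.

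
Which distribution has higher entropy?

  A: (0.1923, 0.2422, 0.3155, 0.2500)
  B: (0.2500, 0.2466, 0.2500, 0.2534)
B

Both distributions are close to uniform, making this a harder comparison.

H(A) = 1.9780 bits
H(B) = 1.9999 bits

The distribution closer to uniform has higher entropy.
Answer: B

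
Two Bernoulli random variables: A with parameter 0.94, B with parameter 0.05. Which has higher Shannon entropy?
A

For binary distributions, entropy is maximized at p=0.5 and decreases as p moves toward 0 or 1.

H(A) = H(0.94) = 0.3274 bits
H(B) = H(0.05) = 0.2864 bits

Distribution A (p=0.94) is closer to uniform (p=0.5), so it has higher entropy.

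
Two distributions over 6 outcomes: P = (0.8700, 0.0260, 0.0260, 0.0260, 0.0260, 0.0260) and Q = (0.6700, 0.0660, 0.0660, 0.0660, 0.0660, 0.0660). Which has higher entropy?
Q

P is highly concentrated on one outcome (87%), making it nearly deterministic. Q spreads its mass more evenly (max 67%). The more spread-out distribution has higher entropy: H(P) ≈ 0.859 bits, H(Q) ≈ 1.681 bits.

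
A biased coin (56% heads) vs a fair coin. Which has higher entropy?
Fair coin

The fair coin is uniform (p=0.5), maximizing binary entropy at 1 bit. The biased coin has H(0.56) ≈ 0.990 bits — its outcome is more predictable, so its entropy is lower.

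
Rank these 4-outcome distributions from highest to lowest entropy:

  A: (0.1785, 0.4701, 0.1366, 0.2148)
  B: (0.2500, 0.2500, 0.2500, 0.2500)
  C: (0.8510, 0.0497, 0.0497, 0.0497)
B > A > C

Key insight: Entropy is maximized by uniform distributions and minimized by concentrated distributions.

- Uniform distributions have maximum entropy log₂(4) = 2.0000 bits
- The more "peaked" or concentrated a distribution, the lower its entropy

Entropies:
  H(A) = 1.8247 bits
  H(B) = 2.0000 bits
  H(C) = 0.8435 bits

Ranking: B > A > C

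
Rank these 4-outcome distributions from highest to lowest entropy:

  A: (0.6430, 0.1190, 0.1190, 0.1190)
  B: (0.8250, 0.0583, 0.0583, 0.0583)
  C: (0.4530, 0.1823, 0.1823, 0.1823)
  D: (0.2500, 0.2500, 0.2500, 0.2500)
D > C > A > B

Key insight: Entropy is maximized by uniform distributions and minimized by concentrated distributions.

Entropies:
  H(A) = 1.5060 bits
  H(B) = 0.9464 bits
  H(C) = 1.8606 bits
  H(D) = 2.0000 bits

Ranking: D > C > A > B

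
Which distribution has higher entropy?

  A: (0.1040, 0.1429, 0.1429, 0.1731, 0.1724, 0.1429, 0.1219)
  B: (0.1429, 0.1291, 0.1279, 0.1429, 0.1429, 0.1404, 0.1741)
B

Both distributions are close to uniform, making this a harder comparison.

H(A) = 2.7881 bits
H(B) = 2.8006 bits

The distribution closer to uniform has higher entropy.
Answer: B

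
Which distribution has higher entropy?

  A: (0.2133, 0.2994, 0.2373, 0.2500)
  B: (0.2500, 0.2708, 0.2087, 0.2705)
B

Both distributions are close to uniform, making this a harder comparison.

H(A) = 1.9888 bits
H(B) = 1.9924 bits

The distribution closer to uniform has higher entropy.
Answer: B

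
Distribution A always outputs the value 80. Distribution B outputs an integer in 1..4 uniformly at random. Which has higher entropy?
B

A is deterministic, so H(A) = 0. B is uniform over 4 outcomes, so H(B) = log₂(4) = 2.000 bits. Any distribution with genuine randomness has higher entropy than a deterministic one.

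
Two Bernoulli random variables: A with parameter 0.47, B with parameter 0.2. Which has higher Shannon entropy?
A

For binary distributions, entropy is maximized at p=0.5 and decreases as p moves toward 0 or 1.

H(A) = H(0.47) = 0.9974 bits
H(B) = H(0.2) = 0.7219 bits

Distribution A (p=0.47) is closer to uniform (p=0.5), so it has higher entropy.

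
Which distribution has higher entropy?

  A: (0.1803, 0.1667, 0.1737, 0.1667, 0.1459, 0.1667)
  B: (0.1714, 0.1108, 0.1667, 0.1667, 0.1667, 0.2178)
A

Both distributions are close to uniform, making this a harder comparison.

H(A) = 2.5820 bits
H(B) = 2.5592 bits

The distribution closer to uniform has higher entropy.
Answer: A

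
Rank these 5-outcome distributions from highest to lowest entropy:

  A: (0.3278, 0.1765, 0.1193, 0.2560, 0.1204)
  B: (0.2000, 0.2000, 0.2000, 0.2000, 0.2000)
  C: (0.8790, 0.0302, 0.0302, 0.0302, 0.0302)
B > A > C

Key insight: Entropy is maximized by uniform distributions and minimized by concentrated distributions.

- Uniform distributions have maximum entropy log₂(5) = 2.3219 bits
- The more "peaked" or concentrated a distribution, the lower its entropy

Entropies:
  H(A) = 2.2060 bits
  H(B) = 2.3219 bits
  H(C) = 0.7742 bits

Ranking: B > A > C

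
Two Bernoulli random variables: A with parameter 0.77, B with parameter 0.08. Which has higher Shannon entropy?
A

For binary distributions, entropy is maximized at p=0.5 and decreases as p moves toward 0 or 1.

H(A) = H(0.77) = 0.7780 bits
H(B) = H(0.08) = 0.4022 bits

Distribution A (p=0.77) is closer to uniform (p=0.5), so it has higher entropy.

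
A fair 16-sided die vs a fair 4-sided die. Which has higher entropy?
16-sided die

Both are uniform distributions; for uniform over n outcomes, H = log₂(n). H(16-sided) = log₂(16) = 4.000 bits and H(4-sided) = log₂(4) = 2.000 bits. More outcomes in a uniform distribution means higher entropy.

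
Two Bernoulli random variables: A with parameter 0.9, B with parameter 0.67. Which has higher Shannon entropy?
B

For binary distributions, entropy is maximized at p=0.5 and decreases as p moves toward 0 or 1.

H(A) = H(0.9) = 0.4690 bits
H(B) = H(0.67) = 0.9149 bits

Distribution B (p=0.67) is closer to uniform (p=0.5), so it has higher entropy.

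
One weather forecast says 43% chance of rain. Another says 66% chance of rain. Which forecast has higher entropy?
43% forecast

Treat each forecast as a Bernoulli distribution. Binary entropy is maximized at p=0.5 and falls off symmetrically toward 0 or 1. The 43% forecast is closer to 50%, so it is more uncertain. H(43%) ≈ 0.986 bits, H(66%) ≈ 0.925 bits.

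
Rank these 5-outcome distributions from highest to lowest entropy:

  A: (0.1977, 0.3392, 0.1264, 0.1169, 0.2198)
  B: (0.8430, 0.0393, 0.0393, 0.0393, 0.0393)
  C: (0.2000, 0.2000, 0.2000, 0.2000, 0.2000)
C > A > B

Key insight: Entropy is maximized by uniform distributions and minimized by concentrated distributions.

- Uniform distributions have maximum entropy log₂(5) = 2.3219 bits
- The more "peaked" or concentrated a distribution, the lower its entropy

Entropies:
  H(A) = 2.2110 bits
  H(B) = 0.9411 bits
  H(C) = 2.3219 bits

Ranking: C > A > B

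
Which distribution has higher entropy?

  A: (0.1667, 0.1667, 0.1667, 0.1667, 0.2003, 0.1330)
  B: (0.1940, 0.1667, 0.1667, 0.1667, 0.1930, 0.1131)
A

Both distributions are close to uniform, making this a harder comparison.

H(A) = 2.5751 bits
H(B) = 2.5650 bits

The distribution closer to uniform has higher entropy.
Answer: A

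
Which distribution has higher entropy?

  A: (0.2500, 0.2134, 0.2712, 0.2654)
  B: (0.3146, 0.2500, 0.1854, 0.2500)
A

Both distributions are close to uniform, making this a harder comparison.

H(A) = 1.9940 bits
H(B) = 1.9756 bits

The distribution closer to uniform has higher entropy.
Answer: A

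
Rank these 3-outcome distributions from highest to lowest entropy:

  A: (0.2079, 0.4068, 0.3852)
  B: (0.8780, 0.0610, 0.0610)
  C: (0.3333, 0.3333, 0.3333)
C > A > B

Key insight: Entropy is maximized by uniform distributions and minimized by concentrated distributions.

- Uniform distributions have maximum entropy log₂(3) = 1.5850 bits
- The more "peaked" or concentrated a distribution, the lower its entropy

Entropies:
  H(A) = 1.5292 bits
  H(B) = 0.6571 bits
  H(C) = 1.5850 bits

Ranking: C > A > B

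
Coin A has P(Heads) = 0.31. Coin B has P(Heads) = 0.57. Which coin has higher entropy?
B

For binary distributions, entropy is maximized at p=0.5 and decreases as p moves toward 0 or 1.

H(A) = H(0.31) = 0.8932 bits
H(B) = H(0.57) = 0.9858 bits

Distribution B (p=0.57) is closer to uniform (p=0.5), so it has higher entropy.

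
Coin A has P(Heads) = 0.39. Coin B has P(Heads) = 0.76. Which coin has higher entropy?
A

For binary distributions, entropy is maximized at p=0.5 and decreases as p moves toward 0 or 1.

H(A) = H(0.39) = 0.9648 bits
H(B) = H(0.76) = 0.7950 bits

Distribution A (p=0.39) is closer to uniform (p=0.5), so it has higher entropy.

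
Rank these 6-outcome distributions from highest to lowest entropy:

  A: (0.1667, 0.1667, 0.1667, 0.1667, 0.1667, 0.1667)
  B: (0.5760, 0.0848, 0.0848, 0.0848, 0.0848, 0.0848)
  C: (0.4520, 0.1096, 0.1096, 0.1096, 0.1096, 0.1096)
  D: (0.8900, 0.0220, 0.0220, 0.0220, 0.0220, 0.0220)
A > C > B > D

Key insight: Entropy is maximized by uniform distributions and minimized by concentrated distributions.

Entropies:
  H(A) = 2.5850 bits
  H(B) = 1.9678 bits
  H(C) = 2.2658 bits
  H(D) = 0.7553 bits

Ranking: A > C > B > D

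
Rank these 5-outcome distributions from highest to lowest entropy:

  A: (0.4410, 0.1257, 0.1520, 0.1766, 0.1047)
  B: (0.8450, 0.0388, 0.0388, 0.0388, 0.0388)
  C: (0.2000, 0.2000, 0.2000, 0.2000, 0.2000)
C > A > B

Key insight: Entropy is maximized by uniform distributions and minimized by concentrated distributions.

- Uniform distributions have maximum entropy log₂(5) = 2.3219 bits
- The more "peaked" or concentrated a distribution, the lower its entropy

Entropies:
  H(A) = 2.0927 bits
  H(B) = 0.9322 bits
  H(C) = 2.3219 bits

Ranking: C > A > B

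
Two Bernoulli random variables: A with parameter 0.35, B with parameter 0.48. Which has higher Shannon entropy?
B

For binary distributions, entropy is maximized at p=0.5 and decreases as p moves toward 0 or 1.

H(A) = H(0.35) = 0.9341 bits
H(B) = H(0.48) = 0.9988 bits

Distribution B (p=0.48) is closer to uniform (p=0.5), so it has higher entropy.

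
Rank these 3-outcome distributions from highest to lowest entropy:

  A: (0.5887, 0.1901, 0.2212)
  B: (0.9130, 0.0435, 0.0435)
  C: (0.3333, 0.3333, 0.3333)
C > A > B

Key insight: Entropy is maximized by uniform distributions and minimized by concentrated distributions.

- Uniform distributions have maximum entropy log₂(3) = 1.5850 bits
- The more "peaked" or concentrated a distribution, the lower its entropy

Entropies:
  H(A) = 1.3868 bits
  H(B) = 0.5134 bits
  H(C) = 1.5850 bits

Ranking: C > A > B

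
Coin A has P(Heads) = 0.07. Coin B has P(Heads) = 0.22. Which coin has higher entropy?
B

For binary distributions, entropy is maximized at p=0.5 and decreases as p moves toward 0 or 1.

H(A) = H(0.07) = 0.3659 bits
H(B) = H(0.22) = 0.7602 bits

Distribution B (p=0.22) is closer to uniform (p=0.5), so it has higher entropy.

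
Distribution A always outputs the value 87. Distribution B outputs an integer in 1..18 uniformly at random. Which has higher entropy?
B

A is deterministic, so H(A) = 0. B is uniform over 18 outcomes, so H(B) = log₂(18) = 4.170 bits. Any distribution with genuine randomness has higher entropy than a deterministic one.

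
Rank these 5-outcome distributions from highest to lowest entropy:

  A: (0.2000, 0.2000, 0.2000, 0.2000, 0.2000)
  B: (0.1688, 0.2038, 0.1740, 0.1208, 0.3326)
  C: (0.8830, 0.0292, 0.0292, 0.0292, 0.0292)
A > B > C

Key insight: Entropy is maximized by uniform distributions and minimized by concentrated distributions.

- Uniform distributions have maximum entropy log₂(5) = 2.3219 bits
- The more "peaked" or concentrated a distribution, the lower its entropy

Entropies:
  H(A) = 2.3219 bits
  H(B) = 2.2365 bits
  H(C) = 0.7547 bits

Ranking: A > B > C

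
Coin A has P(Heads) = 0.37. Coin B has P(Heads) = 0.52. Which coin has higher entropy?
B

For binary distributions, entropy is maximized at p=0.5 and decreases as p moves toward 0 or 1.

H(A) = H(0.37) = 0.9507 bits
H(B) = H(0.52) = 0.9988 bits

Distribution B (p=0.52) is closer to uniform (p=0.5), so it has higher entropy.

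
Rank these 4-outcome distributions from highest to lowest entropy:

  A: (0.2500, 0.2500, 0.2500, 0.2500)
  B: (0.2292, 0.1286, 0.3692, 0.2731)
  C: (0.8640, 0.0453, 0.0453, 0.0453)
A > B > C

Key insight: Entropy is maximized by uniform distributions and minimized by concentrated distributions.

- Uniform distributions have maximum entropy log₂(4) = 2.0000 bits
- The more "peaked" or concentrated a distribution, the lower its entropy

Entropies:
  H(A) = 2.0000 bits
  H(B) = 1.9097 bits
  H(C) = 0.7892 bits

Ranking: A > B > C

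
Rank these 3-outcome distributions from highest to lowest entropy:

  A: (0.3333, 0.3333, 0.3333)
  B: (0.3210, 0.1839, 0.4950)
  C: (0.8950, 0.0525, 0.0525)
A > B > C

Key insight: Entropy is maximized by uniform distributions and minimized by concentrated distributions.

- Uniform distributions have maximum entropy log₂(3) = 1.5850 bits
- The more "peaked" or concentrated a distribution, the lower its entropy

Entropies:
  H(A) = 1.5850 bits
  H(B) = 1.4777 bits
  H(C) = 0.5896 bits

Ranking: A > B > C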